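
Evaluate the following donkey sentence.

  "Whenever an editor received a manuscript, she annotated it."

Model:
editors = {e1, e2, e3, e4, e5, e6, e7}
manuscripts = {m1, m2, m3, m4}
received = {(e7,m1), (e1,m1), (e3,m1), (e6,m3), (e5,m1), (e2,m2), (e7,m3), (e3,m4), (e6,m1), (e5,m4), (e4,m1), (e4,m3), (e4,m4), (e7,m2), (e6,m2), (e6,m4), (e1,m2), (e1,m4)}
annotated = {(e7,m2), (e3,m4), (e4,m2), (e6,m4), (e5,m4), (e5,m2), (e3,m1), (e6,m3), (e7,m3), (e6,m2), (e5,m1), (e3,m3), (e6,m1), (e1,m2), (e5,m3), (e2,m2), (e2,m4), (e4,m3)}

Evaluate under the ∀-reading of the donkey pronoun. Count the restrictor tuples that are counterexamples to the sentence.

"it" takes "a manuscript" as antecedent — a donkey pronoun bound across the clause boundary.
Strong reading: for every (e,m) with received(e,m), annotated(e,m).
Restrictor pairs: (e1,m1) ✗  (e1,m2) ✓  (e1,m4) ✗  (e2,m2) ✓  (e3,m1) ✓  (e3,m4) ✓  (e4,m1) ✗  (e4,m3) ✓  (e4,m4) ✗  (e5,m1) ✓  (e5,m4) ✓  (e6,m1) ✓  (e6,m2) ✓  (e6,m3) ✓  (e6,m4) ✓  (e7,m1) ✗  (e7,m2) ✓  (e7,m3) ✓
Counterexamples (restrictor pairs failing the scope): 5.

5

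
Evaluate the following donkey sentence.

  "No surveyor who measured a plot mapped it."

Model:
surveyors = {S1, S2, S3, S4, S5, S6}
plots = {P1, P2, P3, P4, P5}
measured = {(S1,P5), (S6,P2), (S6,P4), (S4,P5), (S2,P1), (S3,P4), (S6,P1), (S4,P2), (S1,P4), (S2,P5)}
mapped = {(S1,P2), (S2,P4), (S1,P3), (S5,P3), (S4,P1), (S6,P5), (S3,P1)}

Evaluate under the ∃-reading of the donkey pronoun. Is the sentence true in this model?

"it" takes "a plot" as antecedent — a donkey pronoun bound across the clause boundary.
Truth condition: for no (s,p) with measured(s,p) does mapped(s,p) hold.
Restrictor pairs — does the scope hold? (S1,P4):fails  (S1,P5):fails  (S2,P1):fails  (S2,P5):fails  (S3,P4):fails  (S4,P2):fails  (S4,P5):fails  (S6,P1):fails  (S6,P2):fails  (S6,P4):fails
Scope holds for no restrictor pair, so the sentence is true.

True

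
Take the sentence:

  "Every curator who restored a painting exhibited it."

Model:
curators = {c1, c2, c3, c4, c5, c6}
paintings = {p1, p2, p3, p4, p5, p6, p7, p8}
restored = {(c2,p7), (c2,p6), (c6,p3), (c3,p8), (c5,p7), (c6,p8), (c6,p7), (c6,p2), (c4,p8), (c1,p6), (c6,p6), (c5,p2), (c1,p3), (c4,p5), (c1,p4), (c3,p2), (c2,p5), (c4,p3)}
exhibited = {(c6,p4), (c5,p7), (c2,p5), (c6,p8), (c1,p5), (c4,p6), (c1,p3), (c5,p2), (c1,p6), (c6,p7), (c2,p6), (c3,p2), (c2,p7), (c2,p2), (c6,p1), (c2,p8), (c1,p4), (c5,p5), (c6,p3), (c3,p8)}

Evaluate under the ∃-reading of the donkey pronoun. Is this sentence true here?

False

"it" takes "a painting" as antecedent — a donkey pronoun bound across the clause boundary.
Weak reading: every curator c with some restored-painting has at least one restored-painting p such that exhibited(c,p).
Per curator: c1:✓  c2:✓  c3:✓  c4:✗  c5:✓  c6:✓
c4 has no witness among its restored-paintings.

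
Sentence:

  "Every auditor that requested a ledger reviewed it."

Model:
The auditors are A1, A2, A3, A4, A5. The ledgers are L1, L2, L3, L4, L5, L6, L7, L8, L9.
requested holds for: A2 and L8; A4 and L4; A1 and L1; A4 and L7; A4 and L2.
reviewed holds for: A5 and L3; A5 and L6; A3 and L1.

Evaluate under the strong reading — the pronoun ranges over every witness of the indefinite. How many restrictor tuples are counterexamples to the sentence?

"it" takes "a ledger" as antecedent — a donkey pronoun bound across the clause boundary.
Strong reading: for every (a,l) with requested(a,l), reviewed(a,l).
Restrictor pairs: (A1,L1) ✗  (A2,L8) ✗  (A4,L2) ✗  (A4,L4) ✗  (A4,L7) ✗
Counterexamples (restrictor pairs failing the scope): 5.

5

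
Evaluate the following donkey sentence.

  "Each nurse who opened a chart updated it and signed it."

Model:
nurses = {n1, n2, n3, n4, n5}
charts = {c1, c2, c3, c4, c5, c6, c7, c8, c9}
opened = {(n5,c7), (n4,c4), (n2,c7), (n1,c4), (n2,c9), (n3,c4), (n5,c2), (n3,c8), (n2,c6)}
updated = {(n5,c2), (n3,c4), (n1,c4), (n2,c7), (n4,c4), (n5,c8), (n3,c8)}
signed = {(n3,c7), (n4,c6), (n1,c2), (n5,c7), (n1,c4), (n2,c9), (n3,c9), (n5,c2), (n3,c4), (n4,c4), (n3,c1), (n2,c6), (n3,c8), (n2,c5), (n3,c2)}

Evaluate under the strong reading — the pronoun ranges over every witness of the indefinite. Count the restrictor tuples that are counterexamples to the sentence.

"it" takes "a chart" as antecedent — a donkey pronoun bound across the clause boundary.
Strong reading: for every (n,c) with opened(n,c), updated(n,c) ∧ signed(n,c).
Restrictor pairs: (n1,c4) ✓  (n2,c6) ✗  (n2,c7) ✗  (n2,c9) ✗  (n3,c4) ✓  (n3,c8) ✓  (n4,c4) ✓  (n5,c2) ✓  (n5,c7) ✗
Counterexamples (restrictor pairs failing the scope): 4.

4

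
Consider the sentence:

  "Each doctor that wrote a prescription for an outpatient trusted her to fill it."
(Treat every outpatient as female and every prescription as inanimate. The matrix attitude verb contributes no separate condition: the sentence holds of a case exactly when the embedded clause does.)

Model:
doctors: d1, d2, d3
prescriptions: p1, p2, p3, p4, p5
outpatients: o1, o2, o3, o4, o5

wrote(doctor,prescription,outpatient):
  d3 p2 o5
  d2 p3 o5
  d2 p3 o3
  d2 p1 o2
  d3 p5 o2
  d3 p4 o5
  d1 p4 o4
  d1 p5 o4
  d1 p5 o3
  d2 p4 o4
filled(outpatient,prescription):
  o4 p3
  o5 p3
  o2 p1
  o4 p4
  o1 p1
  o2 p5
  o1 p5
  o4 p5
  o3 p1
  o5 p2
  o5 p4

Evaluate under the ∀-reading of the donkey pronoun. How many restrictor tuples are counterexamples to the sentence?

2

"her" takes "an outpatient" as antecedent and "it" takes "a prescription"; both are donkey pronouns co-varying with the restrictor.
Strong reading: for every (d,p,o) with wrote(d,p,o), filled(o,p).
Restrictor triples: (d1,p4,o4)→filled(o4,p4) ✓  (d1,p5,o3)→filled(o3,p5) ✗  (d1,p5,o4)→filled(o4,p5) ✓  (d2,p1,o2)→filled(o2,p1) ✓  (d2,p3,o3)→filled(o3,p3) ✗  (d2,p3,o5)→filled(o5,p3) ✓  (d2,p4,o4)→filled(o4,p4) ✓  (d3,p2,o5)→filled(o5,p2) ✓  (d3,p4,o5)→filled(o5,p4) ✓  (d3,p5,o2)→filled(o2,p5) ✓
Counterexamples (restrictor triples failing the scope): 2.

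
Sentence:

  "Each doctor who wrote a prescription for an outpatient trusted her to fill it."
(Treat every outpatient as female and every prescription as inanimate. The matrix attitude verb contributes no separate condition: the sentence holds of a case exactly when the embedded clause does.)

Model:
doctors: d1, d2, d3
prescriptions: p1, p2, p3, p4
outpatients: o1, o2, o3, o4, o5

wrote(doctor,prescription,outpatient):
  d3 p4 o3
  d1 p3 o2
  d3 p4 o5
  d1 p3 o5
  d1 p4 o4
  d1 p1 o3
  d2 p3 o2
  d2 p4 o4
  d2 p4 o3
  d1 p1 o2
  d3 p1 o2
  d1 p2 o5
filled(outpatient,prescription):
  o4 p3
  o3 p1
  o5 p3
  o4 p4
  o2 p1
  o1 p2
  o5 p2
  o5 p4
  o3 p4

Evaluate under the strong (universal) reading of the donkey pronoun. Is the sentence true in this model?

False

"her" takes "an outpatient" as antecedent and "it" takes "a prescription"; both are donkey pronouns co-varying with the restrictor.
Strong reading: for every (d,p,o) with wrote(d,p,o), filled(o,p).
Restrictor triples: (d1,p1,o2)→filled(o2,p1) ✓  (d1,p1,o3)→filled(o3,p1) ✓  (d1,p2,o5)→filled(o5,p2) ✓  (d1,p3,o2)→filled(o2,p3) ✗  (d1,p3,o5)→filled(o5,p3) ✓  (d1,p4,o4)→filled(o4,p4) ✓  (d2,p3,o2)→filled(o2,p3) ✗  (d2,p4,o3)→filled(o3,p4) ✓  (d2,p4,o4)→filled(o4,p4) ✓  (d3,p1,o2)→filled(o2,p1) ✓  (d3,p4,o3)→filled(o3,p4) ✓  (d3,p4,o5)→filled(o5,p4) ✓
Counterexample: (d1,p3,o2) — filled(o2,p3) does not hold.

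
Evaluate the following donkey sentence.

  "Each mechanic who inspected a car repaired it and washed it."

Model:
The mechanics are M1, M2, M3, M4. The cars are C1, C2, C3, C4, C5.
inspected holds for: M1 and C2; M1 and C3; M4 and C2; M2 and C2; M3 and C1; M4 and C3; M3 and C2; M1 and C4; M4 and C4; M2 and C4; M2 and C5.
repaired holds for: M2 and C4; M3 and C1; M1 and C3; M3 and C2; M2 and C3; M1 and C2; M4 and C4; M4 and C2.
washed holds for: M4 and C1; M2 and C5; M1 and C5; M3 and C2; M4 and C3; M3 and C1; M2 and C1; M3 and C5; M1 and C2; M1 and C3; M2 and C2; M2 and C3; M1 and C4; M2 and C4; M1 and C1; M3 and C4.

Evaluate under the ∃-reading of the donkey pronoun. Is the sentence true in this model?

"it" takes "a car" as antecedent — a donkey pronoun bound across the clause boundary.
Weak reading: every mechanic m with some inspected-car has at least one inspected-car c such that repaired(m,c) ∧ washed(m,c).
Per mechanic: M1:✓  M2:✓  M3:✓  M4:✗
M4 has no witness among its inspected-cars.

False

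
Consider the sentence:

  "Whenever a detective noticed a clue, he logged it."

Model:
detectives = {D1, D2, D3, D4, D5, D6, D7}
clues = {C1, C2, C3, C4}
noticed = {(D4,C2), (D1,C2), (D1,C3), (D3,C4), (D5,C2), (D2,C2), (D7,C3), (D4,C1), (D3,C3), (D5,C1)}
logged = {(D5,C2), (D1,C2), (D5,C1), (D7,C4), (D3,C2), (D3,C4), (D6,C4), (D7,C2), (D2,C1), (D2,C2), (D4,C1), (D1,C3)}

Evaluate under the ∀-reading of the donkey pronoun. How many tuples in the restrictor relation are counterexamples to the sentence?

3

"it" takes "a clue" as antecedent — a donkey pronoun bound across the clause boundary.
Strong reading: for every (d,c) with noticed(d,c), logged(d,c).
Restrictor pairs: (D1,C2) ✓  (D1,C3) ✓  (D2,C2) ✓  (D3,C3) ✗  (D3,C4) ✓  (D4,C1) ✓  (D4,C2) ✗  (D5,C1) ✓  (D5,C2) ✓  (D7,C3) ✗
Counterexamples (restrictor pairs failing the scope): 3.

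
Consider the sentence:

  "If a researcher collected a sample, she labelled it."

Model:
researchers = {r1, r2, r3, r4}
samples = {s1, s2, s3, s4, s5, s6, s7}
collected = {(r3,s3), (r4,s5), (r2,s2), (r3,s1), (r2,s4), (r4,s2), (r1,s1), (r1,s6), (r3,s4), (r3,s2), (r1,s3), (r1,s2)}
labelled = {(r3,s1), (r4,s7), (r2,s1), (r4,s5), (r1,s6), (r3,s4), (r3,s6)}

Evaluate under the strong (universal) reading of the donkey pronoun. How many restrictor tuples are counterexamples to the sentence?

"it" takes "a sample" as antecedent — a donkey pronoun bound across the clause boundary.
Strong reading: for every (r,s) with collected(r,s), labelled(r,s).
Restrictor pairs: (r1,s1) ✗  (r1,s2) ✗  (r1,s3) ✗  (r1,s6) ✓  (r2,s2) ✗  (r2,s4) ✗  (r3,s1) ✓  (r3,s2) ✗  (r3,s3) ✗  (r3,s4) ✓  (r4,s2) ✗  (r4,s5) ✓
Counterexamples (restrictor pairs failing the scope): 8.

8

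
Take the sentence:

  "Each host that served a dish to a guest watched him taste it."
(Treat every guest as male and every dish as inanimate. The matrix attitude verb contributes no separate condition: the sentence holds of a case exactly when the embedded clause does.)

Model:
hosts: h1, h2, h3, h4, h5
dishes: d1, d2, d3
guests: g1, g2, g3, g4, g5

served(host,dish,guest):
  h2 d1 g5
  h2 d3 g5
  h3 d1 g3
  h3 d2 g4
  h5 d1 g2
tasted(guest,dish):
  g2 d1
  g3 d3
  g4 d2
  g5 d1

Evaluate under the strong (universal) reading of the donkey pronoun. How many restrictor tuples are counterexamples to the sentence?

"him" takes "a guest" as antecedent and "it" takes "a dish"; both are donkey pronouns co-varying with the restrictor.
Strong reading: for every (h,d,g) with served(h,d,g), tasted(g,d).
Restrictor triples: (h2,d1,g5)→tasted(g5,d1) ✓  (h2,d3,g5)→tasted(g5,d3) ✗  (h3,d1,g3)→tasted(g3,d1) ✗  (h3,d2,g4)→tasted(g4,d2) ✓  (h5,d1,g2)→tasted(g2,d1) ✓
Counterexamples (restrictor triples failing the scope): 2.

2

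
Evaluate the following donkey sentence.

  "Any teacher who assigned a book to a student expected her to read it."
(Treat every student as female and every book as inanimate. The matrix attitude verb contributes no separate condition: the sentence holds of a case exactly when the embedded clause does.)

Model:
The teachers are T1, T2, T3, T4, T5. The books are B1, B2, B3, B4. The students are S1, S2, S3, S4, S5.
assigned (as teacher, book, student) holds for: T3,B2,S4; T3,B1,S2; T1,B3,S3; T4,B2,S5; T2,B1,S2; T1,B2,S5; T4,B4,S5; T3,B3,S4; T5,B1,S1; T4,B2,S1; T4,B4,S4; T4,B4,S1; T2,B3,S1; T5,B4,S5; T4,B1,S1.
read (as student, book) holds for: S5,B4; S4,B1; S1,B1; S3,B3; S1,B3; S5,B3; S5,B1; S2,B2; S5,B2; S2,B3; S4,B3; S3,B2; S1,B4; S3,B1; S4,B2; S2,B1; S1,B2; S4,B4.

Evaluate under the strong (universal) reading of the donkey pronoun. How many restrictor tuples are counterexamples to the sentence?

"her" takes "a student" as antecedent and "it" takes "a book"; both are donkey pronouns co-varying with the restrictor.
Strong reading: for every (t,b,s) with assigned(t,b,s), read(s,b).
Restrictor triples: (T1,B2,S5)→read(S5,B2) ✓  (T1,B3,S3)→read(S3,B3) ✓  (T2,B1,S2)→read(S2,B1) ✓  (T2,B3,S1)→read(S1,B3) ✓  (T3,B1,S2)→read(S2,B1) ✓  (T3,B2,S4)→read(S4,B2) ✓  (T3,B3,S4)→read(S4,B3) ✓  (T4,B1,S1)→read(S1,B1) ✓  (T4,B2,S1)→read(S1,B2) ✓  (T4,B2,S5)→read(S5,B2) ✓  (T4,B4,S1)→read(S1,B4) ✓  (T4,B4,S4)→read(S4,B4) ✓  (T4,B4,S5)→read(S5,B4) ✓  (T5,B1,S1)→read(S1,B1) ✓  (T5,B4,S5)→read(S5,B4) ✓
Counterexamples (restrictor triples failing the scope): 0.

0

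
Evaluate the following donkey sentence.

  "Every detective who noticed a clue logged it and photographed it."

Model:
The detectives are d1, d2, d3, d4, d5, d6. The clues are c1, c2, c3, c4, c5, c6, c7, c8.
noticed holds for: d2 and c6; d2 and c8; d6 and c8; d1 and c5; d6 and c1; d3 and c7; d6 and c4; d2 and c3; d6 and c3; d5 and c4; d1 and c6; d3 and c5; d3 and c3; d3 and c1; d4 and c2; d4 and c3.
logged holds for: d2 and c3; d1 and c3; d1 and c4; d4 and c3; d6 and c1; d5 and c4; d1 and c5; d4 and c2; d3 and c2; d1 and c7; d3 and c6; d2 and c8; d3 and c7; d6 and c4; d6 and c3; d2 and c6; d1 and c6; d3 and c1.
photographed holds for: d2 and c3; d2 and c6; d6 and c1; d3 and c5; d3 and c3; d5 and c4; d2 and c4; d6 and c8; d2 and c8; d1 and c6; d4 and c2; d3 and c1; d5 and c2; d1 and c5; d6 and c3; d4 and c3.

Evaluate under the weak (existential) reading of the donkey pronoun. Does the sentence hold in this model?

True

"it" takes "a clue" as antecedent — a donkey pronoun bound across the clause boundary.
Weak reading: every detective d with some noticed-clue has at least one noticed-clue c such that logged(d,c) ∧ photographed(d,c).
Per detective: d1:✓  d2:✓  d3:✓  d4:✓  d5:✓  d6:✓
Every detective in the restrictor has a witness.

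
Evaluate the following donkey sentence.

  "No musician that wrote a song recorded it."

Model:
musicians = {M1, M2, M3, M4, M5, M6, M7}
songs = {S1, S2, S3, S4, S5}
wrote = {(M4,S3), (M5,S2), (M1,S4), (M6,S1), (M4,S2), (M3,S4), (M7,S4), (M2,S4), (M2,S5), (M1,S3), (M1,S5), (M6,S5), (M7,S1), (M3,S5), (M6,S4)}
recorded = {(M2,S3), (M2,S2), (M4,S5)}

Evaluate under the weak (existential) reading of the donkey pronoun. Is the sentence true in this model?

"it" takes "a song" as antecedent — a donkey pronoun bound across the clause boundary.
Truth condition: for no (m,s) with wrote(m,s) does recorded(m,s) hold.
Restrictor pairs — does the scope hold? (M1,S3):fails  (M1,S4):fails  (M1,S5):fails  (M2,S4):fails  (M2,S5):fails  (M3,S4):fails  (M3,S5):fails  (M4,S2):fails  (M4,S3):fails  (M5,S2):fails  (M6,S1):fails  (M6,S4):fails  (M6,S5):fails  (M7,S1):fails  (M7,S4):fails
Scope holds for no restrictor pair, so the sentence is true.

True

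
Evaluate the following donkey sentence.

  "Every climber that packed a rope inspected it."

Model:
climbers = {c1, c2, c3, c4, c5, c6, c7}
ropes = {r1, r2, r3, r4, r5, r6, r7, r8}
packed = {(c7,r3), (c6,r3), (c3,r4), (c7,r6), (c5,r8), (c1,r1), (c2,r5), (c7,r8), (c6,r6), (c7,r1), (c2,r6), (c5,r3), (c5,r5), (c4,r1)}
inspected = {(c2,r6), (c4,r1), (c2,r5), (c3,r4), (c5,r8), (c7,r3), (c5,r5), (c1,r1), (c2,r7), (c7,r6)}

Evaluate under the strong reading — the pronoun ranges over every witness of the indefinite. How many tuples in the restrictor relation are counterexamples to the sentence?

5

"it" takes "a rope" as antecedent — a donkey pronoun bound across the clause boundary.
Strong reading: for every (c,r) with packed(c,r), inspected(c,r).
Restrictor pairs: (c1,r1) ✓  (c2,r5) ✓  (c2,r6) ✓  (c3,r4) ✓  (c4,r1) ✓  (c5,r3) ✗  (c5,r5) ✓  (c5,r8) ✓  (c6,r3) ✗  (c6,r6) ✗  (c7,r1) ✗  (c7,r3) ✓  (c7,r6) ✓  (c7,r8) ✗
Counterexamples (restrictor pairs failing the scope): 5.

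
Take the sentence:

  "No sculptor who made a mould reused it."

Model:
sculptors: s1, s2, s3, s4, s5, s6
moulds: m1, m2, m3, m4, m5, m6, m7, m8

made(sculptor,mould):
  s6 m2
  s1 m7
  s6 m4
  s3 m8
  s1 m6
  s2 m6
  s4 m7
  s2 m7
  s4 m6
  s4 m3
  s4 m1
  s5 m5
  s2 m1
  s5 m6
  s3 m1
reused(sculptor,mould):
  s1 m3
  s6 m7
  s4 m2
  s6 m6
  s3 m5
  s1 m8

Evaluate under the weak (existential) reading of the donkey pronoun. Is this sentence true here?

"it" takes "a mould" as antecedent — a donkey pronoun bound across the clause boundary.
Truth condition: for no (s,m) with made(s,m) does reused(s,m) hold.
Restrictor pairs — does the scope hold? (s1,m6):fails  (s1,m7):fails  (s2,m1):fails  (s2,m6):fails  (s2,m7):fails  (s3,m1):fails  (s3,m8):fails  (s4,m1):fails  (s4,m3):fails  (s4,m6):fails  (s4,m7):fails  (s5,m5):fails  (s5,m6):fails  (s6,m2):fails  (s6,m4):fails
Scope holds for no restrictor pair, so the sentence is true.

True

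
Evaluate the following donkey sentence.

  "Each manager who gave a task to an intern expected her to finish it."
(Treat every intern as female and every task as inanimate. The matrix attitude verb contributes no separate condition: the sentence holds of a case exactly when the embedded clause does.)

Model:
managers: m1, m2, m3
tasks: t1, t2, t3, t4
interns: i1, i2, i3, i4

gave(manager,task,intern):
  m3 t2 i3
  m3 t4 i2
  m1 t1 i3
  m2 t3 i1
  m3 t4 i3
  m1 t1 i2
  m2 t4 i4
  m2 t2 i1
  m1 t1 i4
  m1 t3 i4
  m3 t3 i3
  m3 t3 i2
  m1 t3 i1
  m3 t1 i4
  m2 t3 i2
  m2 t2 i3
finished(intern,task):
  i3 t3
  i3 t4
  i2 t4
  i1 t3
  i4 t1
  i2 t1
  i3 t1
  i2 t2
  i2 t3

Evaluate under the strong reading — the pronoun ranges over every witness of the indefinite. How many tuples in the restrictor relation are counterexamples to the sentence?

5

"her" takes "an intern" as antecedent and "it" takes "a task"; both are donkey pronouns co-varying with the restrictor.
Strong reading: for every (m,t,i) with gave(m,t,i), finished(i,t).
Restrictor triples: (m1,t1,i2)→finished(i2,t1) ✓  (m1,t1,i3)→finished(i3,t1) ✓  (m1,t1,i4)→finished(i4,t1) ✓  (m1,t3,i1)→finished(i1,t3) ✓  (m1,t3,i4)→finished(i4,t3) ✗  (m2,t2,i1)→finished(i1,t2) ✗  (m2,t2,i3)→finished(i3,t2) ✗  (m2,t3,i1)→finished(i1,t3) ✓  (m2,t3,i2)→finished(i2,t3) ✓  (m2,t4,i4)→finished(i4,t4) ✗  (m3,t1,i4)→finished(i4,t1) ✓  (m3,t2,i3)→finished(i3,t2) ✗  (m3,t3,i2)→finished(i2,t3) ✓  (m3,t3,i3)→finished(i3,t3) ✓  (m3,t4,i2)→finished(i2,t4) ✓  (m3,t4,i3)→finished(i3,t4) ✓
Counterexamples (restrictor triples failing the scope): 5.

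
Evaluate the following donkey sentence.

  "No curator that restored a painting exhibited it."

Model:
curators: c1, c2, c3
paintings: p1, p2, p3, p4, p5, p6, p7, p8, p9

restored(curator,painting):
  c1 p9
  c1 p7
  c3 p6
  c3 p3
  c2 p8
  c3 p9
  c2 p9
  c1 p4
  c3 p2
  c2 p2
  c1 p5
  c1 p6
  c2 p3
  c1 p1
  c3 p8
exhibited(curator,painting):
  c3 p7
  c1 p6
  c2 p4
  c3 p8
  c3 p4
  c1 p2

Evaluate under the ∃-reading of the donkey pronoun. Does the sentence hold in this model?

"it" takes "a painting" as antecedent — a donkey pronoun bound across the clause boundary.
Truth condition: for no (c,p) with restored(c,p) does exhibited(c,p) hold.
Restrictor pairs — does the scope hold? (c1,p1):fails  (c1,p4):fails  (c1,p5):fails  (c1,p6):holds  (c1,p7):fails  (c1,p9):fails  (c2,p2):fails  (c2,p3):fails  (c2,p8):fails  (c2,p9):fails  (c3,p2):fails  (c3,p3):fails  (c3,p6):fails  (c3,p8):holds  (c3,p9):fails
Scope holds for 2 pair(s), so the sentence is false.

False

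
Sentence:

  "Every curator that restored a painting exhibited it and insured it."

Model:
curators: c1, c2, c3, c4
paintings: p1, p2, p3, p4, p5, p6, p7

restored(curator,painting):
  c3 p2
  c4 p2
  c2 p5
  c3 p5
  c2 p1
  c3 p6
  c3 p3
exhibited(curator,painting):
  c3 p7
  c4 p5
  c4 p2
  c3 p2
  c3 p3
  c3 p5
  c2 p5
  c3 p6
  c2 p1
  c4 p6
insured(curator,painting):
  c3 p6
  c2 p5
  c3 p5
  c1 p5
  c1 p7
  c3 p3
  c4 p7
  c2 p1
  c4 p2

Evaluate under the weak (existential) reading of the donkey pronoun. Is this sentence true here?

"it" takes "a painting" as antecedent — a donkey pronoun bound across the clause boundary.
Weak reading: every curator c with some restored-painting has at least one restored-painting p such that exhibited(c,p) ∧ insured(c,p).
Per curator: c2:✓  c3:✓  c4:✓
Every curator in the restrictor has a witness.

True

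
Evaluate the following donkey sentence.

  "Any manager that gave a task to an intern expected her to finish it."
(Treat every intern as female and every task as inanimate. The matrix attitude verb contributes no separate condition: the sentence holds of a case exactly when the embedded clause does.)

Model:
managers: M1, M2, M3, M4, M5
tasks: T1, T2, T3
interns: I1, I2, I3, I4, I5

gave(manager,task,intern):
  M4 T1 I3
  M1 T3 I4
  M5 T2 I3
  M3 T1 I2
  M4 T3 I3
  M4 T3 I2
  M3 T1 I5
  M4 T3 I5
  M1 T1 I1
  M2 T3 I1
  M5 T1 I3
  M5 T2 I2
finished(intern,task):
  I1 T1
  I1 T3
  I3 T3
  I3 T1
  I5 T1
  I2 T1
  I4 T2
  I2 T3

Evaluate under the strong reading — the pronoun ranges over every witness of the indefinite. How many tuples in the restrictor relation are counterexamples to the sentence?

4

"her" takes "an intern" as antecedent and "it" takes "a task"; both are donkey pronouns co-varying with the restrictor.
Strong reading: for every (m,t,i) with gave(m,t,i), finished(i,t).
Restrictor triples: (M1,T1,I1)→finished(I1,T1) ✓  (M1,T3,I4)→finished(I4,T3) ✗  (M2,T3,I1)→finished(I1,T3) ✓  (M3,T1,I2)→finished(I2,T1) ✓  (M3,T1,I5)→finished(I5,T1) ✓  (M4,T1,I3)→finished(I3,T1) ✓  (M4,T3,I2)→finished(I2,T3) ✓  (M4,T3,I3)→finished(I3,T3) ✓  (M4,T3,I5)→finished(I5,T3) ✗  (M5,T1,I3)→finished(I3,T1) ✓  (M5,T2,I2)→finished(I2,T2) ✗  (M5,T2,I3)→finished(I3,T2) ✗
Counterexamples (restrictor triples failing the scope): 4.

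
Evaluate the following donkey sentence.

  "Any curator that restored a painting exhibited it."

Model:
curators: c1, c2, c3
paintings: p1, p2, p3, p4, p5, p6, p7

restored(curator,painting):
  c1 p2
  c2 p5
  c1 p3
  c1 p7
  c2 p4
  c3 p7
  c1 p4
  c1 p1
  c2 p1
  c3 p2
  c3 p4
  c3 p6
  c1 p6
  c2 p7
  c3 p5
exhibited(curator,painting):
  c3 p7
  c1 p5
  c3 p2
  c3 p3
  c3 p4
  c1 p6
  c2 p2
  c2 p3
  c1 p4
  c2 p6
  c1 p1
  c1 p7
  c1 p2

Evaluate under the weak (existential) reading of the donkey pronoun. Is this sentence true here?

False

"it" takes "a painting" as antecedent — a donkey pronoun bound across the clause boundary.
Weak reading: every curator c with some restored-painting has at least one restored-painting p such that exhibited(c,p).
Per curator: c1:✓  c2:✗  c3:✓
c2 has no witness among its restored-paintings.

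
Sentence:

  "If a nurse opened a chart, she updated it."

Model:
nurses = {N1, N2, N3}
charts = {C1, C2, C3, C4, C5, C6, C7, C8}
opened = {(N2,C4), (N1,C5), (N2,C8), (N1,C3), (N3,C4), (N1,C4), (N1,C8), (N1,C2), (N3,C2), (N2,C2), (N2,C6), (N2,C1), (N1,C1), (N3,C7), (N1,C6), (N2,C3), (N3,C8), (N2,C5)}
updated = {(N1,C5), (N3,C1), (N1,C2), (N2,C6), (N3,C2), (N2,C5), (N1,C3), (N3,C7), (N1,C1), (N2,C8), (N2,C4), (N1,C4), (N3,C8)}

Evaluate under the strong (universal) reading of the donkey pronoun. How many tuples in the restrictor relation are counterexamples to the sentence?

"it" takes "a chart" as antecedent — a donkey pronoun bound across the clause boundary.
Strong reading: for every (n,c) with opened(n,c), updated(n,c).
Restrictor pairs: (N1,C1) ✓  (N1,C2) ✓  (N1,C3) ✓  (N1,C4) ✓  (N1,C5) ✓  (N1,C6) ✗  (N1,C8) ✗  (N2,C1) ✗  (N2,C2) ✗  (N2,C3) ✗  (N2,C4) ✓  (N2,C5) ✓  (N2,C6) ✓  (N2,C8) ✓  (N3,C2) ✓  (N3,C4) ✗  (N3,C7) ✓  (N3,C8) ✓
Counterexamples (restrictor pairs failing the scope): 6.

6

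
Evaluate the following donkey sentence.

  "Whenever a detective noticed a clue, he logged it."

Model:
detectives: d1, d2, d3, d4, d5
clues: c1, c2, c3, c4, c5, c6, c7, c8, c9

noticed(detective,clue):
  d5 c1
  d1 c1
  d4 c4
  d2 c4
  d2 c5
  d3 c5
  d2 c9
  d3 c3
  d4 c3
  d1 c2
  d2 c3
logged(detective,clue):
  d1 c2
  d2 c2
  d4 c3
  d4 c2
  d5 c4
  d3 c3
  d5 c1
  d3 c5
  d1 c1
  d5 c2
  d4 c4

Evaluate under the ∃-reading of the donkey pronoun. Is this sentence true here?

False

"it" takes "a clue" as antecedent — a donkey pronoun bound across the clause boundary.
Weak reading: every detective d with some noticed-clue has at least one noticed-clue c such that logged(d,c).
Per detective: d1:✓  d2:✗  d3:✓  d4:✓  d5:✓
d2 has no witness among its noticed-clues.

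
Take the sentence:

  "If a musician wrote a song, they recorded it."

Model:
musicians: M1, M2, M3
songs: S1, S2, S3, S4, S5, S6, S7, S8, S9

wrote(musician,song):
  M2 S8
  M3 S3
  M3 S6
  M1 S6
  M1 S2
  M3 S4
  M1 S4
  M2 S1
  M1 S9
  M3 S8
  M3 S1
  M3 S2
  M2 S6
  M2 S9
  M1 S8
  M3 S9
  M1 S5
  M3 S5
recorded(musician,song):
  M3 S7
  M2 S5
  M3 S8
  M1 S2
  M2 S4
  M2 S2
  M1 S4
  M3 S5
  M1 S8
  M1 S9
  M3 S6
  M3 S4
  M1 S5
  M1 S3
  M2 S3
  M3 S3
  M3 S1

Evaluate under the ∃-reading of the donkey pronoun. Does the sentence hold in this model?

False

"it" takes "a song" as antecedent — a donkey pronoun bound across the clause boundary.
Weak reading: every musician m with some wrote-song has at least one wrote-song s such that recorded(m,s).
Per musician: M1:✓  M2:✗  M3:✓
M2 has no witness among its wrote-songs.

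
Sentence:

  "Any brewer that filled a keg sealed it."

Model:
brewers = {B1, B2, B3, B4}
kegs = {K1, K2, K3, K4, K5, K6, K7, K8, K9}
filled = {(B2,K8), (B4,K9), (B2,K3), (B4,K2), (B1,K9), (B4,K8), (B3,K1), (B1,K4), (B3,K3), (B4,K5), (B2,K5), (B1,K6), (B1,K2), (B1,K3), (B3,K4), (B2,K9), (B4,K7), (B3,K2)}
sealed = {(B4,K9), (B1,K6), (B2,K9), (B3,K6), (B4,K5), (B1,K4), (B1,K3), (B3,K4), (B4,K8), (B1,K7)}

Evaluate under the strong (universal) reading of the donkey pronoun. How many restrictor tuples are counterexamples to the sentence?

"it" takes "a keg" as antecedent — a donkey pronoun bound across the clause boundary.
Strong reading: for every (b,k) with filled(b,k), sealed(b,k).
Restrictor pairs: (B1,K2) ✗  (B1,K3) ✓  (B1,K4) ✓  (B1,K6) ✓  (B1,K9) ✗  (B2,K3) ✗  (B2,K5) ✗  (B2,K8) ✗  (B2,K9) ✓  (B3,K1) ✗  (B3,K2) ✗  (B3,K3) ✗  (B3,K4) ✓  (B4,K2) ✗  (B4,K5) ✓  (B4,K7) ✗  (B4,K8) ✓  (B4,K9) ✓
Counterexamples (restrictor pairs failing the scope): 10.

10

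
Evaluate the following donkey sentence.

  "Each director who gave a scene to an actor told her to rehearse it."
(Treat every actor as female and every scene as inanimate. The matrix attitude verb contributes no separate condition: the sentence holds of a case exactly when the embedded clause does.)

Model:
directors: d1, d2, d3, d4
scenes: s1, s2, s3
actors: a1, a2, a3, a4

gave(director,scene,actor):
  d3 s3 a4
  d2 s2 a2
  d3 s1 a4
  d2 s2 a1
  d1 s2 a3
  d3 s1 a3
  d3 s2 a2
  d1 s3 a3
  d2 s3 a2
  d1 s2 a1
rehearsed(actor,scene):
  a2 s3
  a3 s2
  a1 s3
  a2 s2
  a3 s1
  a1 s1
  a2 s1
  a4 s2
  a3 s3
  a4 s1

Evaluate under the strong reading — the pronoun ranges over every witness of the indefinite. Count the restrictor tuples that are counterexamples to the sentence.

3

"her" takes "an actor" as antecedent and "it" takes "a scene"; both are donkey pronouns co-varying with the restrictor.
Strong reading: for every (d,s,a) with gave(d,s,a), rehearsed(a,s).
Restrictor triples: (d1,s2,a1)→rehearsed(a1,s2) ✗  (d1,s2,a3)→rehearsed(a3,s2) ✓  (d1,s3,a3)→rehearsed(a3,s3) ✓  (d2,s2,a1)→rehearsed(a1,s2) ✗  (d2,s2,a2)→rehearsed(a2,s2) ✓  (d2,s3,a2)→rehearsed(a2,s3) ✓  (d3,s1,a3)→rehearsed(a3,s1) ✓  (d3,s1,a4)→rehearsed(a4,s1) ✓  (d3,s2,a2)→rehearsed(a2,s2) ✓  (d3,s3,a4)→rehearsed(a4,s3) ✗
Counterexamples (restrictor triples failing the scope): 3.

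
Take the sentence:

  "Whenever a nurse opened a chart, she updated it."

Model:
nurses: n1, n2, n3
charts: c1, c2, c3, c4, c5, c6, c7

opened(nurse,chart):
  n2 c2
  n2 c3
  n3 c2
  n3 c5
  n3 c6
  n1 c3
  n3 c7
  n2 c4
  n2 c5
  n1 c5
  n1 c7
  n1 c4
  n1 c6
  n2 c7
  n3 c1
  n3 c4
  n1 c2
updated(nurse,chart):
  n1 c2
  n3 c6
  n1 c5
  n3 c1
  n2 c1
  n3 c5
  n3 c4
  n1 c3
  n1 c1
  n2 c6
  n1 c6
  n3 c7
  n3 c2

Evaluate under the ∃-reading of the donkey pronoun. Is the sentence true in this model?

"it" takes "a chart" as antecedent — a donkey pronoun bound across the clause boundary.
Weak reading: every nurse n with some opened-chart has at least one opened-chart c such that updated(n,c).
Per nurse: n1:✓  n2:✗  n3:✓
n2 has no witness among its opened-charts.

False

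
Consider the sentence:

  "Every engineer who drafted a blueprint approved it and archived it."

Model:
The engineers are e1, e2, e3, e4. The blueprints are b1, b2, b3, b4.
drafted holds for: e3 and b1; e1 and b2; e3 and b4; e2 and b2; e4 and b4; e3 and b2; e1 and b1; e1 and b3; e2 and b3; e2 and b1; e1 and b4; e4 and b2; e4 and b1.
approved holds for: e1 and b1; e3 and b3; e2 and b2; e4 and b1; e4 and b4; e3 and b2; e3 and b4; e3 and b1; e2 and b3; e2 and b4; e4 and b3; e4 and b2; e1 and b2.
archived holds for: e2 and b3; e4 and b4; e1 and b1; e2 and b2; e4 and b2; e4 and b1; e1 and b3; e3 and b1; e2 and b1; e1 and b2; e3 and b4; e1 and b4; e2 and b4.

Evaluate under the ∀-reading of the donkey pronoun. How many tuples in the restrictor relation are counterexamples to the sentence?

"it" takes "a blueprint" as antecedent — a donkey pronoun bound across the clause boundary.
Strong reading: for every (e,b) with drafted(e,b), approved(e,b) ∧ archived(e,b).
Restrictor pairs: (e1,b1) ✓  (e1,b2) ✓  (e1,b3) ✗  (e1,b4) ✗  (e2,b1) ✗  (e2,b2) ✓  (e2,b3) ✓  (e3,b1) ✓  (e3,b2) ✗  (e3,b4) ✓  (e4,b1) ✓  (e4,b2) ✓  (e4,b4) ✓
Counterexamples (restrictor pairs failing the scope): 4.

4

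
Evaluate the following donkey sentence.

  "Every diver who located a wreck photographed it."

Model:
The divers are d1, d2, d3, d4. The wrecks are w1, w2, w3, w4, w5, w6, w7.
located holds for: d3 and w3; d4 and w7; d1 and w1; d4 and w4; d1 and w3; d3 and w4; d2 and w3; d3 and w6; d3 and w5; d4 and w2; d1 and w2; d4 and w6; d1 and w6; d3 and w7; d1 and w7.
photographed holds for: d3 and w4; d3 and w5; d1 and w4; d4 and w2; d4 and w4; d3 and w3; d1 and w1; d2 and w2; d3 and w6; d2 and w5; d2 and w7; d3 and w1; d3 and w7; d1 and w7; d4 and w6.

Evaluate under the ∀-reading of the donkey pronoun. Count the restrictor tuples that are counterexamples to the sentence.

"it" takes "a wreck" as antecedent — a donkey pronoun bound across the clause boundary.
Strong reading: for every (d,w) with located(d,w), photographed(d,w).
Restrictor pairs: (d1,w1) ✓  (d1,w2) ✗  (d1,w3) ✗  (d1,w6) ✗  (d1,w7) ✓  (d2,w3) ✗  (d3,w3) ✓  (d3,w4) ✓  (d3,w5) ✓  (d3,w6) ✓  (d3,w7) ✓  (d4,w2) ✓  (d4,w4) ✓  (d4,w6) ✓  (d4,w7) ✗
Counterexamples (restrictor pairs failing the scope): 5.

5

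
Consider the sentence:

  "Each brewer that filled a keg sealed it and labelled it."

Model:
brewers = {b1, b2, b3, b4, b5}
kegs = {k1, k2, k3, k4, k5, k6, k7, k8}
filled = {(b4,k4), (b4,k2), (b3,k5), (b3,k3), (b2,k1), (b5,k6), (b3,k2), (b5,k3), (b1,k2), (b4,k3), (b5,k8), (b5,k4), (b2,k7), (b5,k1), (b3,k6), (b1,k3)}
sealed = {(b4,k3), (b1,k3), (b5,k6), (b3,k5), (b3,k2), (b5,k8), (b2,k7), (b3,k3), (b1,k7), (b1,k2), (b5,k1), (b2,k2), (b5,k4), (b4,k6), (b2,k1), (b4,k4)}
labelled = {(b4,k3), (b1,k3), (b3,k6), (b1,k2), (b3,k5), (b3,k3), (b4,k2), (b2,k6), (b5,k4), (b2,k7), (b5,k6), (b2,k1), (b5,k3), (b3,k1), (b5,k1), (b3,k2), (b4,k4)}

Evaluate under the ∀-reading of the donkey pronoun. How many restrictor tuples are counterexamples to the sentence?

"it" takes "a keg" as antecedent — a donkey pronoun bound across the clause boundary.
Strong reading: for every (b,k) with filled(b,k), sealed(b,k) ∧ labelled(b,k).
Restrictor pairs: (b1,k2) ✓  (b1,k3) ✓  (b2,k1) ✓  (b2,k7) ✓  (b3,k2) ✓  (b3,k3) ✓  (b3,k5) ✓  (b3,k6) ✗  (b4,k2) ✗  (b4,k3) ✓  (b4,k4) ✓  (b5,k1) ✓  (b5,k3) ✗  (b5,k4) ✓  (b5,k6) ✓  (b5,k8) ✗
Counterexamples (restrictor pairs failing the scope): 4.

4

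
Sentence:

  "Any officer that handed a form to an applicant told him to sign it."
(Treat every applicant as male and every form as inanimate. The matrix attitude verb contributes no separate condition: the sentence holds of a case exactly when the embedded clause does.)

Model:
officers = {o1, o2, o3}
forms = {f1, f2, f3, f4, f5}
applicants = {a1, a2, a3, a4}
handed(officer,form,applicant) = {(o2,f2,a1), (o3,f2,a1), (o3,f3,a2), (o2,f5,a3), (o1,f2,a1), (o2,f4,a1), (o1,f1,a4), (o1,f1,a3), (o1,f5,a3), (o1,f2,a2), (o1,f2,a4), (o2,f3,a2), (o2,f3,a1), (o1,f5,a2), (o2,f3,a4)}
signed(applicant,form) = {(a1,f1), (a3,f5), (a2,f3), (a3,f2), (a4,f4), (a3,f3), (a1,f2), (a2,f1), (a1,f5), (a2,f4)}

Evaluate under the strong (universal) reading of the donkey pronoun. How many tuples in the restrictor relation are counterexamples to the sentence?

"him" takes "an applicant" as antecedent and "it" takes "a form"; both are donkey pronouns co-varying with the restrictor.
Strong reading: for every (o,f,a) with handed(o,f,a), signed(a,f).
Restrictor triples: (o1,f1,a3)→signed(a3,f1) ✗  (o1,f1,a4)→signed(a4,f1) ✗  (o1,f2,a1)→signed(a1,f2) ✓  (o1,f2,a2)→signed(a2,f2) ✗  (o1,f2,a4)→signed(a4,f2) ✗  (o1,f5,a2)→signed(a2,f5) ✗  (o1,f5,a3)→signed(a3,f5) ✓  (o2,f2,a1)→signed(a1,f2) ✓  (o2,f3,a1)→signed(a1,f3) ✗  (o2,f3,a2)→signed(a2,f3) ✓  (o2,f3,a4)→signed(a4,f3) ✗  (o2,f4,a1)→signed(a1,f4) ✗  (o2,f5,a3)→signed(a3,f5) ✓  (o3,f2,a1)→signed(a1,f2) ✓  (o3,f3,a2)→signed(a2,f3) ✓
Counterexamples (restrictor triples failing the scope): 8.

8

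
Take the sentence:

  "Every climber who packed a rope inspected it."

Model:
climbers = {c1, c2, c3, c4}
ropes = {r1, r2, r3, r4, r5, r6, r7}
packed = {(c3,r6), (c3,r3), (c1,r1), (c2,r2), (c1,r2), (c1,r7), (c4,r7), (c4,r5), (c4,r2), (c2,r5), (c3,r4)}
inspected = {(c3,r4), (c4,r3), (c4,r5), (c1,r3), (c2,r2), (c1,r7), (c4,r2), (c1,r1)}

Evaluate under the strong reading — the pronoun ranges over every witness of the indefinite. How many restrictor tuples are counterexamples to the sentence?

5

"it" takes "a rope" as antecedent — a donkey pronoun bound across the clause boundary.
Strong reading: for every (c,r) with packed(c,r), inspected(c,r).
Restrictor pairs: (c1,r1) ✓  (c1,r2) ✗  (c1,r7) ✓  (c2,r2) ✓  (c2,r5) ✗  (c3,r3) ✗  (c3,r4) ✓  (c3,r6) ✗  (c4,r2) ✓  (c4,r5) ✓  (c4,r7) ✗
Counterexamples (restrictor pairs failing the scope): 5.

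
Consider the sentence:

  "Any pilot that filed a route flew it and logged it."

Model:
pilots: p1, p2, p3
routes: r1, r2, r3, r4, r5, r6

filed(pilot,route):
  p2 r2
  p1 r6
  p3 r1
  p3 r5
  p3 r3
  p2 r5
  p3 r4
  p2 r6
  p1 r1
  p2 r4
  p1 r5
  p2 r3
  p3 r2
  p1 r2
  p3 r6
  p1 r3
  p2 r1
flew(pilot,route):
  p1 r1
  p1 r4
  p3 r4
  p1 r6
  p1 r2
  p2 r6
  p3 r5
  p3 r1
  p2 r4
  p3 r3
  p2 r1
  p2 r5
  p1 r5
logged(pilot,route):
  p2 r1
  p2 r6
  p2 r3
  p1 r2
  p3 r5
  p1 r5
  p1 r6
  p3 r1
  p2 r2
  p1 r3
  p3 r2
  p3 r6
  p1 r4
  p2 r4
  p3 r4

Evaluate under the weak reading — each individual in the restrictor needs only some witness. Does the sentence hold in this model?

"it" takes "a route" as antecedent — a donkey pronoun bound across the clause boundary.
Weak reading: every pilot p with some filed-route has at least one filed-route r such that flew(p,r) ∧ logged(p,r).
Per pilot: p1:✓  p2:✓  p3:✓
Every pilot in the restrictor has a witness.

True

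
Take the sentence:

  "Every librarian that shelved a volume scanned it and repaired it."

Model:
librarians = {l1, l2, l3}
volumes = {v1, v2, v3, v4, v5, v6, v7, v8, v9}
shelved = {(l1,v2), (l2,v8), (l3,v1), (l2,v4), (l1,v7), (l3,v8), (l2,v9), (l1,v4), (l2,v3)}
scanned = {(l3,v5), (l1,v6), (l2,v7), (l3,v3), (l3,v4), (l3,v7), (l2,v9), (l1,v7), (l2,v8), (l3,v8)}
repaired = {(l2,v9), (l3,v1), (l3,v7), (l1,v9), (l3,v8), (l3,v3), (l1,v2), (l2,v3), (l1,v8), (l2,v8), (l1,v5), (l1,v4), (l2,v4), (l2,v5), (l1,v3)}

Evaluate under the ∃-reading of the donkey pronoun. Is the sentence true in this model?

False

"it" takes "a volume" as antecedent — a donkey pronoun bound across the clause boundary.
Weak reading: every librarian l with some shelved-volume has at least one shelved-volume v such that scanned(l,v) ∧ repaired(l,v).
Per librarian: l1:✗  l2:✓  l3:✓
l1 has no witness among its shelved-volumes.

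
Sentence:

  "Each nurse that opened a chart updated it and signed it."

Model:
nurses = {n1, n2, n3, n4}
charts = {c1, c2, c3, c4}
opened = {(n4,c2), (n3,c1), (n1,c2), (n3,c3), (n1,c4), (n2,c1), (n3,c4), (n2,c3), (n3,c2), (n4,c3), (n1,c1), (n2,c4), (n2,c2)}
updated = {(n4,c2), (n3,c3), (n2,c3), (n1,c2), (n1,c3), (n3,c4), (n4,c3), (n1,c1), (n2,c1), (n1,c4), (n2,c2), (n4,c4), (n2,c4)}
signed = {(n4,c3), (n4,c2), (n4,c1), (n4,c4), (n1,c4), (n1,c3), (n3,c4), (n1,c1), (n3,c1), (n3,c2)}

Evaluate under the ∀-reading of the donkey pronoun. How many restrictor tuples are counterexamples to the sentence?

8

"it" takes "a chart" as antecedent — a donkey pronoun bound across the clause boundary.
Strong reading: for every (n,c) with opened(n,c), updated(n,c) ∧ signed(n,c).
Restrictor pairs: (n1,c1) ✓  (n1,c2) ✗  (n1,c4) ✓  (n2,c1) ✗  (n2,c2) ✗  (n2,c3) ✗  (n2,c4) ✗  (n3,c1) ✗  (n3,c2) ✗  (n3,c3) ✗  (n3,c4) ✓  (n4,c2) ✓  (n4,c3) ✓
Counterexamples (restrictor pairs failing the scope): 8.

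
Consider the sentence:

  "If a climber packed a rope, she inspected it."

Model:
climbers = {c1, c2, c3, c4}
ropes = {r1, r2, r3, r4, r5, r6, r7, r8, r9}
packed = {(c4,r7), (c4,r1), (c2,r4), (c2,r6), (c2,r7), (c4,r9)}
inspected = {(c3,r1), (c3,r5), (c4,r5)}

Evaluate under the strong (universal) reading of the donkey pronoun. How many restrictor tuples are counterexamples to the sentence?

"it" takes "a rope" as antecedent — a donkey pronoun bound across the clause boundary.
Strong reading: for every (c,r) with packed(c,r), inspected(c,r).
Restrictor pairs: (c2,r4) ✗  (c2,r6) ✗  (c2,r7) ✗  (c4,r1) ✗  (c4,r7) ✗  (c4,r9) ✗
Counterexamples (restrictor pairs failing the scope): 6.

6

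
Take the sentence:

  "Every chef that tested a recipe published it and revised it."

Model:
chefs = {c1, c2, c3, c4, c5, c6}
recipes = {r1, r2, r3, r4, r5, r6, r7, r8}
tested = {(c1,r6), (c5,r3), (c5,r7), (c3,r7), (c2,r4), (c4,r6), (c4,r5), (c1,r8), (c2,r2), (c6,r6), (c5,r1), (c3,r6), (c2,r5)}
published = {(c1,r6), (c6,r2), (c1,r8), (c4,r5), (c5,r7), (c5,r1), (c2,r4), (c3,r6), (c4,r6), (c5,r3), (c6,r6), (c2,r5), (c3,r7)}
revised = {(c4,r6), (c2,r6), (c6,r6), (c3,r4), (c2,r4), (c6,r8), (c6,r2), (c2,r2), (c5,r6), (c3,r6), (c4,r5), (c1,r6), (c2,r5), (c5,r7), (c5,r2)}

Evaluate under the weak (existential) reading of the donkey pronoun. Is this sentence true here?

True

"it" takes "a recipe" as antecedent — a donkey pronoun bound across the clause boundary.
Weak reading: every chef c with some tested-recipe has at least one tested-recipe r such that published(c,r) ∧ revised(c,r).
Per chef: c1:✓  c2:✓  c3:✓  c4:✓  c5:✓  c6:✓
Every chef in the restrictor has a witness.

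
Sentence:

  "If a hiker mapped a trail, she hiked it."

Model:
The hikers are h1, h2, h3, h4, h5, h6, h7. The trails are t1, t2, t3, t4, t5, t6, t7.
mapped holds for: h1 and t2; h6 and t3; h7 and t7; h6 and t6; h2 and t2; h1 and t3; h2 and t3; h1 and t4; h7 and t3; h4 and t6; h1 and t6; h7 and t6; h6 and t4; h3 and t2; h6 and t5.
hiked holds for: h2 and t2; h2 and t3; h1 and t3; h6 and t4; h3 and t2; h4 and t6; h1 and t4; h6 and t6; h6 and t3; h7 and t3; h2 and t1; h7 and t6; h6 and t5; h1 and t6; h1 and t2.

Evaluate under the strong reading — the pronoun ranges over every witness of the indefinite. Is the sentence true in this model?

"it" takes "a trail" as antecedent — a donkey pronoun bound across the clause boundary.
Strong reading: for every (h,t) with mapped(h,t), hiked(h,t).
Restrictor pairs: (h1,t2) ✓  (h1,t3) ✓  (h1,t4) ✓  (h1,t6) ✓  (h2,t2) ✓  (h2,t3) ✓  (h3,t2) ✓  (h4,t6) ✓  (h6,t3) ✓  (h6,t4) ✓  (h6,t5) ✓  (h6,t6) ✓  (h7,t3) ✓  (h7,t6) ✓  (h7,t7) ✗
Counterexample: (h7,t7) is in mapped but fails the scope.

False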